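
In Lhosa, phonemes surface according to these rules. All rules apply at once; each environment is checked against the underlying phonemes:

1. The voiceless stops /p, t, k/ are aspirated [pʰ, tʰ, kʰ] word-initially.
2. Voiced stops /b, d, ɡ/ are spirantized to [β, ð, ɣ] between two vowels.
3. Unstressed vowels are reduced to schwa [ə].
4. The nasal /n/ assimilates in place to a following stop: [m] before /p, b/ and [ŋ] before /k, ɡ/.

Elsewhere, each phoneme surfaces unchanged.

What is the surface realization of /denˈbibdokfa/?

/d/ — word-initial; rule 2 does not apply here → [d].
/e/ (between /d/ and /n/) occurs in an unstressed syllable → [ə] by rule 3.
/n/ meets the environment for rule 4 (before a labial or velar stop) → [m].
/b/ — between /n/ and /i/; rule 2 does not apply here → [b].
/i/ — between /b/ and /b/; rule 3 does not apply here → [i].
/b/ (between /i/ and /d/) is in the target of rule 2 but the environment (between two vowels) is not met → [b].
/d/ (between /b/ and /o/) fails the environment for rule 2, so it stays [d].
/o/ meets the environment for rule 3 (in an unstressed syllable) → [ə].
/k/ — between /o/ and /f/; rule 1 does not apply here → [k].
/f/ — not in any rule's target class → [f].
/a/ meets the environment for rule 3 (in an unstressed syllable) → [ə].

[dəmˈbibdəkfə]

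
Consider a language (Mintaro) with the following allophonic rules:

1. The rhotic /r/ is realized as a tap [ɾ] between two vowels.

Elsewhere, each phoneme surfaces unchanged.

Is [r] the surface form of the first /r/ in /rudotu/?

Yes

/r/ (word-initial) is in the target of rule 1 but the environment (between two vowels) is not met → [r].
The actual realization is [r], which matches [r].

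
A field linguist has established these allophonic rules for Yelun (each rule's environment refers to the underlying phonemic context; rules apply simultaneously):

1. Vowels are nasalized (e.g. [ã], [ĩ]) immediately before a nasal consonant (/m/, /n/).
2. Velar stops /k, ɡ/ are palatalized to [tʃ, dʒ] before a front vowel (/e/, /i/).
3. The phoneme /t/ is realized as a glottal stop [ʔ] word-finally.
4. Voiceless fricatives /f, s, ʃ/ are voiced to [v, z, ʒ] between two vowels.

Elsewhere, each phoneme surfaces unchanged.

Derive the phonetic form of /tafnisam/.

[tafnizãm]

/t/ (word-initial) fails the environment for rule 3, so it stays [t].
/a/ — between /t/ and /f/; rule 1 does not apply here → [a].
/f/ (between /a/ and /n/) fails the environment for rule 4, so it stays [f].
/n/ (between /f/ and /i/): no rule targets it → [n].
/i/ (between /n/ and /s/) fails the environment for rule 1, so it stays [i].
Rule 4 applies to /s/ (between /i/ and /a/: between two vowels) → [z].
/a/ — between /s/ and /m/, before a nasal consonant — surfaces as [ã] (rule 1).
/m/ (word-final): no rule targets it → [m].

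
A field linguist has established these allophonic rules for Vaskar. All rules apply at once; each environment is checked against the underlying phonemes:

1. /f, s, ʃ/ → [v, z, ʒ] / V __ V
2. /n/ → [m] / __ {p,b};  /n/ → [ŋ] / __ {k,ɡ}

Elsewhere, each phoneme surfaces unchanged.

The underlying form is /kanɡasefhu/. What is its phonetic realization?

/k/ (word-initial): no rule targets it → [k].
/a/ (between /k/ and /n/) is unaffected → [a].
/n/ (between /a/ and /ɡ/): before a labial or velar stop, so rule 2 applies → [ŋ].
/ɡ/ (between /n/ and /a/) is unaffected → [ɡ].
/a/ — not in any rule's target class → [a].
/s/ (between /a/ and /e/) occurs between two vowels → [z] by rule 1.
/e/ stays [e].
/f/ (between /e/ and /h/) fails the environment for rule 1, so it stays [f].
/h/ (between /f/ and /u/) is unaffected → [h].
/u/ (word-final) is unaffected → [u].

[kaŋɡazefhu]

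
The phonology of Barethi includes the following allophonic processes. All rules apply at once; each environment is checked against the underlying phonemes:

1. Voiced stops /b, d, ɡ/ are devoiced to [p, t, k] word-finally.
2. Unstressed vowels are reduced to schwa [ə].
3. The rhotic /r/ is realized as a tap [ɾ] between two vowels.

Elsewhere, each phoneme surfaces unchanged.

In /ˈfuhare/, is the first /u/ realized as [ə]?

/u/ (between /f/ and /h/) fails the environment for rule 2, so it stays [u].
The actual realization is [u], not [ə].

No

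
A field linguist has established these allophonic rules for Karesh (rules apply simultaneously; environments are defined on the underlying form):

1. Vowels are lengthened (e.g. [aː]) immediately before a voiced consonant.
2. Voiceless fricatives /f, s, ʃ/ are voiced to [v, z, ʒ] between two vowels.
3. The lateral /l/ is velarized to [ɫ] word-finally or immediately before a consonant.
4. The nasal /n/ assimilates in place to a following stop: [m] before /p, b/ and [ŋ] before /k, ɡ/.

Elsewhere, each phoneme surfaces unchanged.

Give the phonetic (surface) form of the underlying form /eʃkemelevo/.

[eʃkeːmeːleːvo]

/e/ (word-initial) is in the target of rule 1 but the environment (before a voiced consonant) is not met → [e].
/ʃ/ (between /e/ and /k/): rule 2 targets it, but not between two vowels → unchanged [ʃ].
/k/ (between /ʃ/ and /e/): no rule targets it → [k].
/e/ (between /k/ and /m/): before a voiced consonant, so rule 1 applies → [eː].
/m/ (between /e/ and /e/): no rule targets it → [m].
/e/ (between /m/ and /l/) occurs before a voiced consonant → [eː] by rule 1.
/l/ (between /e/ and /e/) is in the target of rule 3 but the environment (word-finally or immediately before a consonant) is not met → [l].
/e/ (between /l/ and /v/): before a voiced consonant, so rule 1 applies → [eː].
/v/ stays [v].
/o/ — word-final; rule 1 does not apply here → [o].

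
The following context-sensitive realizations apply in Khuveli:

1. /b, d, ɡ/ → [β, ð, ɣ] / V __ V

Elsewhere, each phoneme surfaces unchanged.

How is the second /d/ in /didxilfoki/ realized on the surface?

[d]

/d/ (between /i/ and /x/) fails the environment for rule 1, so it stays [d].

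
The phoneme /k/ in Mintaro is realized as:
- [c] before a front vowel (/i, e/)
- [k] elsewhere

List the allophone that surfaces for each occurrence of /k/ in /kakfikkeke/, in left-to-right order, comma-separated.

[k], [k], [k], [c], [c]

Occurrence 1 (position 1): no conditioning environment matches → elsewhere allophone [k].
Occurrence 2 (position 3): no conditioning environment matches → elsewhere allophone [k].
Occurrence 3 (position 6): no conditioning environment matches → elsewhere allophone [k].
Occurrence 4 (position 7): before a front vowel → [c].
Occurrence 5 (position 9): before a front vowel → [c].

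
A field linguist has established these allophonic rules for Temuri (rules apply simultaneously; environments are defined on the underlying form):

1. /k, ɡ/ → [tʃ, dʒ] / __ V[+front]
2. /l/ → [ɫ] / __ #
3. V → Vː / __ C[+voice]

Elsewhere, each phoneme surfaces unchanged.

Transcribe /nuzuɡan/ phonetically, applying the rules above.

[nuːzuːɡaːn]

/n/ stays [n].
/u/ (between /n/ and /z/) occurs before a voiced consonant → [uː] by rule 3.
/z/ (between /u/ and /u/) is unaffected → [z].
/u/ (between /z/ and /ɡ/) occurs before a voiced consonant → [uː] by rule 3.
/ɡ/ (between /u/ and /a/) is in the target of rule 1 but the environment (before a front vowel) is not met → [ɡ].
Rule 3 applies to /a/ (between /ɡ/ and /n/: before a voiced consonant) → [aː].
/n/ stays [n].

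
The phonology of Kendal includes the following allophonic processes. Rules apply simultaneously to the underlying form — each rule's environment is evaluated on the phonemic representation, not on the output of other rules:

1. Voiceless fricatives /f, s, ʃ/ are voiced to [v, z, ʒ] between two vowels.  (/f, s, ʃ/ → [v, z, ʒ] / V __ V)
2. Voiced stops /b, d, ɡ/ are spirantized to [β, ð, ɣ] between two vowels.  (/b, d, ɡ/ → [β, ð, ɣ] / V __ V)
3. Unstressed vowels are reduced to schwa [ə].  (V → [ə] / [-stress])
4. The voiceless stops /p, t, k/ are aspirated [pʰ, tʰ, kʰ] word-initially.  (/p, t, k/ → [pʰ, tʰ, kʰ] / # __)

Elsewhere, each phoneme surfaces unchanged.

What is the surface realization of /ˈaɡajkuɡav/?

/a/ (word-initial) is in the target of rule 3 but the environment (in an unstressed syllable) is not met → [a].
/ɡ/ (between /a/ and /a/) occurs between two vowels → [ɣ] by rule 2.
/a/ — between /ɡ/ and /j/, in an unstressed syllable — surfaces as [ə] (rule 3).
/j/ stays [j].
/k/ — between /j/ and /u/; rule 4 does not apply here → [k].
/u/ (between /k/ and /ɡ/) occurs in an unstressed syllable → [ə] by rule 3.
Rule 2 applies to /ɡ/ (between /u/ and /a/: between two vowels) → [ɣ].
/a/ meets the environment for rule 3 (in an unstressed syllable) → [ə].
/v/ — not in any rule's target class → [v].

[ˈaɣəjkəɣəv]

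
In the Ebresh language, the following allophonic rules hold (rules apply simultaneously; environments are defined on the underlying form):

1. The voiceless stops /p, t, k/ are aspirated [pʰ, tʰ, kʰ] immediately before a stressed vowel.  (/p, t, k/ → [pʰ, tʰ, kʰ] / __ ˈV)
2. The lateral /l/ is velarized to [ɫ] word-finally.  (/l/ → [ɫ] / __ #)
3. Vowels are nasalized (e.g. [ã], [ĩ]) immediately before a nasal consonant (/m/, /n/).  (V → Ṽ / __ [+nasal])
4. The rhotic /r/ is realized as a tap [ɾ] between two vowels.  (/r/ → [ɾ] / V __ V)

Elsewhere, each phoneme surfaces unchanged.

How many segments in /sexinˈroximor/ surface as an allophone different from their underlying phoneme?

Segments that undergo a rule: /i/ → [ĩ] (rule 3); /i/ → [ĩ] (rule 3).
All other segments surface unchanged.

2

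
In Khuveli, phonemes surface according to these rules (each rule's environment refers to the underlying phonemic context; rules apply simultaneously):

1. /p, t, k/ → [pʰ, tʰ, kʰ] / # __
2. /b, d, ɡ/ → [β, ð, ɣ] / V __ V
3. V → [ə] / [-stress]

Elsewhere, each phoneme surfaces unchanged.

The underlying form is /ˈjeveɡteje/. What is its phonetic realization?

[ˈjevəɡtəjə]

/j/ (word-initial) is unaffected → [j].
/e/ (between /j/ and /v/) fails the environment for rule 3, so it stays [e].
/v/ (between /e/ and /e/) is unaffected → [v].
/e/ (between /v/ and /ɡ/) occurs in an unstressed syllable → [ə] by rule 3.
/ɡ/ (between /e/ and /t/): rule 2 targets it, but not between two vowels → unchanged [ɡ].
/t/ (between /ɡ/ and /e/): rule 1 targets it, but not word-initially → unchanged [t].
/e/ (between /t/ and /j/): in an unstressed syllable, so rule 3 applies → [ə].
/j/ (between /e/ and /e/): no rule targets it → [j].
/e/ (word-final) occurs in an unstressed syllable → [ə] by rule 3.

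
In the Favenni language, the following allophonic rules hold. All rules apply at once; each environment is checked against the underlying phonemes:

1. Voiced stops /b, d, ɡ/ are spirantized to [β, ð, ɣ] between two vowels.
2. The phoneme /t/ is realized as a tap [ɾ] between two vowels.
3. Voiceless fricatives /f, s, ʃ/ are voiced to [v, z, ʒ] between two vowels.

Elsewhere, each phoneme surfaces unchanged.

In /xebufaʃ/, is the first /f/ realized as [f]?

/f/ — between /u/ and /a/, between two vowels — surfaces as [v] (rule 3).
The actual realization is [v], not [f].

No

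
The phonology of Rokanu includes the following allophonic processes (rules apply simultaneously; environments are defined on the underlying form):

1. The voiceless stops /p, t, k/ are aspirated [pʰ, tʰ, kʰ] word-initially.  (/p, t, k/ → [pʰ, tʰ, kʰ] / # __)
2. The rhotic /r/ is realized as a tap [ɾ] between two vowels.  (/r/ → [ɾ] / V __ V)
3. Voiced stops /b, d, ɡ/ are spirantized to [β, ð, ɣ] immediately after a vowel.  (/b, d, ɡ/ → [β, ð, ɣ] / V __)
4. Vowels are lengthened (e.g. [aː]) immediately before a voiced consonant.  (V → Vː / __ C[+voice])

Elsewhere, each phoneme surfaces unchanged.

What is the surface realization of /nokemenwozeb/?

[nokeːmeːnwoːzeːβ]

/o/ (between /n/ and /k/) is in the target of rule 4 but the environment (before a voiced consonant) is not met → [o].
/k/ (between /o/ and /e/) fails the environment for rule 1, so it stays [k].
/e/ (between /k/ and /m/) occurs before a voiced consonant → [eː] by rule 4.
Rule 4 applies to /e/ (between /m/ and /n/: before a voiced consonant) → [eː].
/o/ (between /w/ and /z/) occurs before a voiced consonant → [oː] by rule 4.
/e/ (between /z/ and /b/) occurs before a voiced consonant → [eː] by rule 4.
Rule 3 applies to /b/ (word-final: immediately after a vowel) → [β].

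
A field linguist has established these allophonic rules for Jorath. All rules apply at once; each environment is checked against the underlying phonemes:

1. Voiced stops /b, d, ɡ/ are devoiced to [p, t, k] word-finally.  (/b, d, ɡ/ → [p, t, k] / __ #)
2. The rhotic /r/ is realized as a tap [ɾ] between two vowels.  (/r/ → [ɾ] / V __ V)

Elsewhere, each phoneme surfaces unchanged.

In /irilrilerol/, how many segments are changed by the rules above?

Segments that undergo a rule: /r/ → [ɾ] (rule 2); /r/ → [ɾ] (rule 2).
All other segments surface unchanged.

2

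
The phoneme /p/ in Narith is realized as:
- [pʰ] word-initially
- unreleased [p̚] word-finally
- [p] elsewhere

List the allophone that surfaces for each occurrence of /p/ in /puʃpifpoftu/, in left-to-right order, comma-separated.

[pʰ], [p], [p]

Occurrence 1 (position 1): word-initially → [pʰ].
Occurrence 2 (position 4): no conditioning environment matches → elsewhere allophone [p].
Occurrence 3 (position 7): no conditioning environment matches → elsewhere allophone [p].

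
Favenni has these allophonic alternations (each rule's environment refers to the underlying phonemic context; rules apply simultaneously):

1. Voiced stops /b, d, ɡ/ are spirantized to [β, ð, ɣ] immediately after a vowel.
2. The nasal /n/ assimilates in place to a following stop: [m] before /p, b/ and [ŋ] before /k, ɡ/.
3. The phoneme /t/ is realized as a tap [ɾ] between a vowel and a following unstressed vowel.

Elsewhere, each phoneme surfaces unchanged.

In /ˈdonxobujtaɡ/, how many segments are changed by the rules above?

2

Segments that undergo a rule: /b/ → [β] (rule 1); /ɡ/ → [ɣ] (rule 1).
All other segments surface unchanged.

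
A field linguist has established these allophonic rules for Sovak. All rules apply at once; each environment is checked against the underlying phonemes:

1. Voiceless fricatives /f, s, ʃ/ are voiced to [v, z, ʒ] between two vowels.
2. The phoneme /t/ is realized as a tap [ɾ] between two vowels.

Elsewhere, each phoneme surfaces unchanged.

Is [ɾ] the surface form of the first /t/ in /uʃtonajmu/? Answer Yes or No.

No

/t/ (between /ʃ/ and /o/): rule 2 targets it, but not between two vowels → unchanged [t].
The actual realization is [t], not [ɾ].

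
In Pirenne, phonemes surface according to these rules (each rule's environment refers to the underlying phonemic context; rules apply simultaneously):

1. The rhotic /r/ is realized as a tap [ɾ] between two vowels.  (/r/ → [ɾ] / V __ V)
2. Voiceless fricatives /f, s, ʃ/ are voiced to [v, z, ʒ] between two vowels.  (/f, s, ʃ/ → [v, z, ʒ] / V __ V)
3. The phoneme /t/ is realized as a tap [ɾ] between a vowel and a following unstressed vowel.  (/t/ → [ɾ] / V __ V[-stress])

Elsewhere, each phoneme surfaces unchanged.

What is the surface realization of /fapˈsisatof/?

[fapˈsizaɾof]

/f/ (word-initial) is in the target of rule 2 but the environment (between two vowels) is not met → [f].
/a/ (between /f/ and /p/): no rule targets it → [a].
/p/ (between /a/ and /s/): no rule targets it → [p].
/s/ (between /p/ and /i/) fails the environment for rule 2, so it stays [s].
/i/ (between /s/ and /s/) is unaffected → [i].
/s/ (between /i/ and /a/): between two vowels, so rule 2 applies → [z].
/a/ stays [a].
/t/ meets the environment for rule 3 (between a vowel and a following unstressed vowel) → [ɾ].
/o/ stays [o].
/f/ (word-final): rule 2 targets it, but not between two vowels → unchanged [f].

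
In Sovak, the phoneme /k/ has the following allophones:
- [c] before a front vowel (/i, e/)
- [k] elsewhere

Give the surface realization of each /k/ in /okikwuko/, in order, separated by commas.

[c], [k], [k]

Occurrence 1 (position 2): before a front vowel → [c].
Occurrence 2 (position 4): no conditioning environment matches → elsewhere allophone [k].
Occurrence 3 (position 7): no conditioning environment matches → elsewhere allophone [k].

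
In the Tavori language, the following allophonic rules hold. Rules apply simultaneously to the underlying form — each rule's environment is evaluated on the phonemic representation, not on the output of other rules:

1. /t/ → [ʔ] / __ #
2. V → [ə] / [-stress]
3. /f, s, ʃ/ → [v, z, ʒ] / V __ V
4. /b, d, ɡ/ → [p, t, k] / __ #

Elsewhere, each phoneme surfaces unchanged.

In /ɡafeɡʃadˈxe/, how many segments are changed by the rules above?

Segments that undergo a rule: /a/ → [ə] (rule 2); /f/ → [v] (rule 3); /e/ → [ə] (rule 2); /a/ → [ə] (rule 2).
All other segments surface unchanged.

4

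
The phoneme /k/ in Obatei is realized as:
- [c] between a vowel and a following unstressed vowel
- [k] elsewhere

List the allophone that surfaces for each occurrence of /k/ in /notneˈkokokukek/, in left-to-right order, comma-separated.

[k], [c], [c], [c], [k]

Occurrence 1 (position 6): no conditioning environment matches → elsewhere allophone [k].
Occurrence 2 (position 8): between a vowel and a following unstressed vowel → [c].
Occurrence 3 (position 10): between a vowel and a following unstressed vowel → [c].
Occurrence 4 (position 12): between a vowel and a following unstressed vowel → [c].
Occurrence 5 (position 14): no conditioning environment matches → elsewhere allophone [k].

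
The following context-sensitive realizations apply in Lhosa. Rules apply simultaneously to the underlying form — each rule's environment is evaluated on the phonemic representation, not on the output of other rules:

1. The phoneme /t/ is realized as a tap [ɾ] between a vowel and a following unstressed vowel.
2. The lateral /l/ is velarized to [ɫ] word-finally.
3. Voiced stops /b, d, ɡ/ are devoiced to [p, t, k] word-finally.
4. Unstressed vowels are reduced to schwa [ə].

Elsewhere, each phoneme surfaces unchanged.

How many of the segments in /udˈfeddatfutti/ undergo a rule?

Segments that undergo a rule: /u/ → [ə] (rule 4); /a/ → [ə] (rule 4); /u/ → [ə] (rule 4); /i/ → [ə] (rule 4).
All other segments surface unchanged.

4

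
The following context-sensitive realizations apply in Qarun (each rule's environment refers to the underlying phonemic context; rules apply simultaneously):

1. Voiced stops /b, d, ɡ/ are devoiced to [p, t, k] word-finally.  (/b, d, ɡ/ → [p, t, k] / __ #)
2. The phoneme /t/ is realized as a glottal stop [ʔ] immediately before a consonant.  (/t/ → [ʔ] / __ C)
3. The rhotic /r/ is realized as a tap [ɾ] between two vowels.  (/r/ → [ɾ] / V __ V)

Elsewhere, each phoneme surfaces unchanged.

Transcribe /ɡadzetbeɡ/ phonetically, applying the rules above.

/ɡ/ (word-initial) is in the target of rule 1 but the environment (word-finally) is not met → [ɡ].
/a/ (between /ɡ/ and /d/): no rule targets it → [a].
/d/ (between /a/ and /z/): rule 1 targets it, but not word-finally → unchanged [d].
/z/ (between /d/ and /e/): no rule targets it → [z].
/e/ (between /z/ and /t/): no rule targets it → [e].
Rule 2 applies to /t/ (between /e/ and /b/: immediately before a consonant) → [ʔ].
/b/ (between /t/ and /e/): rule 1 targets it, but not word-finally → unchanged [b].
/e/ (between /b/ and /ɡ/) is unaffected → [e].
/ɡ/ meets the environment for rule 1 (word-finally) → [k].

[ɡadzeʔbek]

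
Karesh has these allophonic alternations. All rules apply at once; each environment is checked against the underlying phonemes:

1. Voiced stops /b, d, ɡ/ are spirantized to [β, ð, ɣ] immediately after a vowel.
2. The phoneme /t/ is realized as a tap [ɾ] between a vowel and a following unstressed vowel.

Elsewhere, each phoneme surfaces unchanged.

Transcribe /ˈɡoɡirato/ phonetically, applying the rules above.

[ˈɡoɣiraɾo]

/ɡ/ — word-initial; rule 1 does not apply here → [ɡ].
/o/ stays [o].
/ɡ/ (between /o/ and /i/) occurs immediately after a vowel → [ɣ] by rule 1.
/i/ (between /ɡ/ and /r/): no rule targets it → [i].
/r/ — not in any rule's target class → [r].
/a/ — not in any rule's target class → [a].
/t/ — between /a/ and /o/, between a vowel and a following unstressed vowel — surfaces as [ɾ] (rule 2).
/o/ (word-final) is unaffected → [o].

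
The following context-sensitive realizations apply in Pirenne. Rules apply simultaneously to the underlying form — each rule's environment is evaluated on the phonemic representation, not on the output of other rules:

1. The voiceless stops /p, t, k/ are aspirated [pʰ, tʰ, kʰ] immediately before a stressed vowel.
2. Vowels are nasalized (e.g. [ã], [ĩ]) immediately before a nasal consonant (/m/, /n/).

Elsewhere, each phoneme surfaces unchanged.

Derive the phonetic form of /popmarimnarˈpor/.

/p/ (word-initial): rule 1 targets it, but not immediately before a stressed vowel → unchanged [p].
/o/ (between /p/ and /p/) fails the environment for rule 2, so it stays [o].
/p/ (between /o/ and /m/) is in the target of rule 1 but the environment (immediately before a stressed vowel) is not met → [p].
/m/ stays [m].
/a/ (between /m/ and /r/): rule 2 targets it, but not before a nasal consonant → unchanged [a].
/r/ (between /a/ and /i/): no rule targets it → [r].
/i/ meets the environment for rule 2 (before a nasal consonant) → [ĩ].
/m/ stays [m].
/n/ stays [n].
/a/ (between /n/ and /r/) is in the target of rule 2 but the environment (before a nasal consonant) is not met → [a].
/r/ (between /a/ and /p/): no rule targets it → [r].
Rule 1 applies to /p/ (between /r/ and /o/: immediately before a stressed vowel) → [pʰ].
/o/ — between /p/ and /r/; rule 2 does not apply here → [o].
/r/ — not in any rule's target class → [r].

[popmarĩmnarˈpʰor]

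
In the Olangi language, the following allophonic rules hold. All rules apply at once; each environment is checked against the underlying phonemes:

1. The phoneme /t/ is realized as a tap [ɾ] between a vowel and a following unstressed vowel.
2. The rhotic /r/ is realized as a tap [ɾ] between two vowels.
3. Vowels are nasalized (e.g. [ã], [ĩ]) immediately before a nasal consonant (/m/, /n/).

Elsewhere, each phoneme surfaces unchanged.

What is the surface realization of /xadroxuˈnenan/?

/a/ (between /x/ and /d/) is in the target of rule 3 but the environment (before a nasal consonant) is not met → [a].
/r/ (between /d/ and /o/): rule 2 targets it, but not between two vowels → unchanged [r].
/o/ (between /r/ and /x/): rule 3 targets it, but not before a nasal consonant → unchanged [o].
Rule 3 applies to /u/ (between /x/ and /n/: before a nasal consonant) → [ũ].
/e/ meets the environment for rule 3 (before a nasal consonant) → [ẽ].
Rule 3 applies to /a/ (between /n/ and /n/: before a nasal consonant) → [ã].

[xadroxũˈnẽnãn]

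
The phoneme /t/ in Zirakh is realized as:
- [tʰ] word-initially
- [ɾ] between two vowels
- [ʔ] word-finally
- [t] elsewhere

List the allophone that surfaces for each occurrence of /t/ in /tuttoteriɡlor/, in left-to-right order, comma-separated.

Occurrence 1 (position 1): word-initially → [tʰ].
Occurrence 2 (position 3): no conditioning environment matches → elsewhere allophone [t].
Occurrence 3 (position 4): no conditioning environment matches → elsewhere allophone [t].
Occurrence 4 (position 6): between two vowels → [ɾ].

[tʰ], [t], [t], [ɾ]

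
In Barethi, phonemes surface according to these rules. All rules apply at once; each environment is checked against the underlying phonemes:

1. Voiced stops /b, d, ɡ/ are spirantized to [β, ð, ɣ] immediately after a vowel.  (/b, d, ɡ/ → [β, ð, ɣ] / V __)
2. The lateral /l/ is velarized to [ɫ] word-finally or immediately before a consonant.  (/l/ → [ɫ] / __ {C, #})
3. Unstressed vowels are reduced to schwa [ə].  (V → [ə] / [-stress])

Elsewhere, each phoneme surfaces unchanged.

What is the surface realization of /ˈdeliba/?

[ˈdeləβə]

/d/ (word-initial): rule 1 targets it, but not immediately after a vowel → unchanged [d].
/e/ (between /d/ and /l/): rule 3 targets it, but not in an unstressed syllable → unchanged [e].
/l/ (between /e/ and /i/): rule 2 targets it, but not word-finally or immediately before a consonant → unchanged [l].
/i/ meets the environment for rule 3 (in an unstressed syllable) → [ə].
/b/ — between /i/ and /a/, immediately after a vowel — surfaces as [β] (rule 1).
Rule 3 applies to /a/ (word-final: in an unstressed syllable) → [ə].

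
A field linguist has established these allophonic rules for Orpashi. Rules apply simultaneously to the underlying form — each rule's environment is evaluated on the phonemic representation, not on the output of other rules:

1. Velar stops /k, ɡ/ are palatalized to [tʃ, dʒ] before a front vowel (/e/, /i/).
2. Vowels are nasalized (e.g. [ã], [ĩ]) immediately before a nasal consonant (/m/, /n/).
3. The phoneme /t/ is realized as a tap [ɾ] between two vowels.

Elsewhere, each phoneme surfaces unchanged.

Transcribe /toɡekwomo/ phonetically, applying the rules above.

/t/ (word-initial) is in the target of rule 3 but the environment (between two vowels) is not met → [t].
/o/ — between /t/ and /ɡ/; rule 2 does not apply here → [o].
Rule 1 applies to /ɡ/ (between /o/ and /e/: before a front vowel) → [dʒ].
/e/ (between /ɡ/ and /k/): rule 2 targets it, but not before a nasal consonant → unchanged [e].
/k/ (between /e/ and /w/): rule 1 targets it, but not before a front vowel → unchanged [k].
/w/ stays [w].
Rule 2 applies to /o/ (between /w/ and /m/: before a nasal consonant) → [õ].
/m/ stays [m].
/o/ (word-final) is in the target of rule 2 but the environment (before a nasal consonant) is not met → [o].

[todʒekwõmo]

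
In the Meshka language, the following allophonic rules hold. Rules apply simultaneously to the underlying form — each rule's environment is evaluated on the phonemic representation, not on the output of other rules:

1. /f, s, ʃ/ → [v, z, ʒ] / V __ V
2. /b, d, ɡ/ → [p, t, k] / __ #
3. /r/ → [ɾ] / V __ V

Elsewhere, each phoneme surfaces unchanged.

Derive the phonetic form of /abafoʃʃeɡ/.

/b/ — between /a/ and /a/; rule 2 does not apply here → [b].
/f/ meets the environment for rule 1 (between two vowels) → [v].
/ʃ/ (between /o/ and /ʃ/): rule 1 targets it, but not between two vowels → unchanged [ʃ].
/ʃ/ (between /ʃ/ and /e/) is in the target of rule 1 but the environment (between two vowels) is not met → [ʃ].
/ɡ/ (word-final) occurs word-finally → [k] by rule 2.

[abavoʃʃek]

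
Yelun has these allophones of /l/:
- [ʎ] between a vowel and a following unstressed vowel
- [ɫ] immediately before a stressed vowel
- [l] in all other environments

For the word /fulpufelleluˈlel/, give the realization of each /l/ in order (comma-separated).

Occurrence 1 (position 3): no conditioning environment matches → elsewhere allophone [l].
Occurrence 2 (position 8): no conditioning environment matches → elsewhere allophone [l].
Occurrence 3 (position 9): no conditioning environment matches → elsewhere allophone [l].
Occurrence 4 (position 11): between a vowel and a following unstressed vowel → [ʎ].
Occurrence 5 (position 13): immediately before a stressed vowel → [ɫ].
Occurrence 6 (position 15): no conditioning environment matches → elsewhere allophone [l].

[l], [l], [l], [ʎ], [ɫ], [l]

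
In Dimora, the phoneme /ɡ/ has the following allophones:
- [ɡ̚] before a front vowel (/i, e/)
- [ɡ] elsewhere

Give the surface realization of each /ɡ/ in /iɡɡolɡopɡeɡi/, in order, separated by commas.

Occurrence 1 (position 2): no conditioning environment matches → elsewhere allophone [ɡ].
Occurrence 2 (position 3): no conditioning environment matches → elsewhere allophone [ɡ].
Occurrence 3 (position 6): no conditioning environment matches → elsewhere allophone [ɡ].
Occurrence 4 (position 9): before a front vowel (/i, e/) → [ɡ̚].
Occurrence 5 (position 11): before a front vowel (/i, e/) → [ɡ̚].

[ɡ], [ɡ], [ɡ], [ɡ̚], [ɡ̚]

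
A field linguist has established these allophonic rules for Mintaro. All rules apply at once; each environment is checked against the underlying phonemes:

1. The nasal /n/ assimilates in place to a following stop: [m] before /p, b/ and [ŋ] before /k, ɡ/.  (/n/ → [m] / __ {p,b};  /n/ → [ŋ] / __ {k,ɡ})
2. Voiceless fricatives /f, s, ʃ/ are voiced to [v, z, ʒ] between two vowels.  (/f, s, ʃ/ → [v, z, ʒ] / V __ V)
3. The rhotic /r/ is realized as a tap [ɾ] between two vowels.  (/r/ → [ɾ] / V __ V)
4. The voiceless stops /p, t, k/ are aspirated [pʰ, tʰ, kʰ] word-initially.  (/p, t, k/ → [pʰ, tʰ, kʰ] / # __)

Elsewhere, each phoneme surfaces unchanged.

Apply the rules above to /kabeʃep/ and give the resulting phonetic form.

/k/ (word-initial) occurs word-initially → [kʰ] by rule 4.
/a/ (between /k/ and /b/) is unaffected → [a].
/b/ (between /a/ and /e/): no rule targets it → [b].
/e/ (between /b/ and /ʃ/): no rule targets it → [e].
/ʃ/ (between /e/ and /e/): between two vowels, so rule 2 applies → [ʒ].
/e/ — not in any rule's target class → [e].
/p/ (word-final) is in the target of rule 4 but the environment (word-initially) is not met → [p].

[kʰabeʒep]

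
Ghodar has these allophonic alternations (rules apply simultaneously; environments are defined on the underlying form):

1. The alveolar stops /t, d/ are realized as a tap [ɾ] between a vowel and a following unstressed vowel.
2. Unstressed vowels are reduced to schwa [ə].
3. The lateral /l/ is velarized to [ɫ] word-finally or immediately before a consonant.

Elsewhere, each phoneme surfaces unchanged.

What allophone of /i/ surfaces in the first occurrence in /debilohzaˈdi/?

/i/ (between /b/ and /l/) occurs in an unstressed syllable → [ə] by rule 2.

[ə]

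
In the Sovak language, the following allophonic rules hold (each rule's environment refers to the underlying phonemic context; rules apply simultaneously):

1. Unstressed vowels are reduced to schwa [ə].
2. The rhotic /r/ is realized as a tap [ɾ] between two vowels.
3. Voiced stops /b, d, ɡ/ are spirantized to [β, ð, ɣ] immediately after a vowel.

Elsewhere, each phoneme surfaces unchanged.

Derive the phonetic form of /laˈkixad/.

[ləˈkixəð]

/l/ (word-initial): no rule targets it → [l].
/a/ — between /l/ and /k/, in an unstressed syllable — surfaces as [ə] (rule 1).
/k/ stays [k].
/i/ — between /k/ and /x/; rule 1 does not apply here → [i].
/x/ (between /i/ and /a/): no rule targets it → [x].
/a/ (between /x/ and /d/) occurs in an unstressed syllable → [ə] by rule 1.
/d/ — word-final, immediately after a vowel — surfaces as [ð] (rule 3).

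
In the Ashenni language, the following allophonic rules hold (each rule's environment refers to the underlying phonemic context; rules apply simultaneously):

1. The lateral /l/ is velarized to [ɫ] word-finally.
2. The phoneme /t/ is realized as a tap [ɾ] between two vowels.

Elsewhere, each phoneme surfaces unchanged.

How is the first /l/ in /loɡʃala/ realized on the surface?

[l]

/l/ — word-initial; rule 1 does not apply here → [l].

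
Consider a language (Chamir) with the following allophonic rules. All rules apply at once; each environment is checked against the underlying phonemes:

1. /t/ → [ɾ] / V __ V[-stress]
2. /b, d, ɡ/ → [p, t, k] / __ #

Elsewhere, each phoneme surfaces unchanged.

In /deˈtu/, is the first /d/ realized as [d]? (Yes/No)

/d/ (word-initial) is in the target of rule 2 but the environment (word-finally) is not met → [d].
The actual realization is [d], which matches [d].

Yes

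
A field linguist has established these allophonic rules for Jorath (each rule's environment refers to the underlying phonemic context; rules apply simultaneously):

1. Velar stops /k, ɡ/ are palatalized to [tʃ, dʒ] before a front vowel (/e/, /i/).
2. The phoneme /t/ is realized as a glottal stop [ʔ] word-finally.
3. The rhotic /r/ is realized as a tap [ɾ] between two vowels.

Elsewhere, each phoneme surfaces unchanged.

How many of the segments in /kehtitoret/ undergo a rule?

3

Segments that undergo a rule: /k/ → [tʃ] (rule 1); /r/ → [ɾ] (rule 3); /t/ → [ʔ] (rule 2).
All other segments surface unchanged.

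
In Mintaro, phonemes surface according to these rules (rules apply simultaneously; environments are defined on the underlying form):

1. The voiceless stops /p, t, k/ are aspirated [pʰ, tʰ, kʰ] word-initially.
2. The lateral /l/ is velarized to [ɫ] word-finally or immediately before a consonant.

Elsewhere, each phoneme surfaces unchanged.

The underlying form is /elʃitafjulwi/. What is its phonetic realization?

/l/ meets the environment for rule 2 (word-finally or immediately before a consonant) → [ɫ].
/t/ (between /i/ and /a/) is in the target of rule 1 but the environment (word-initially) is not met → [t].
/l/ — between /u/ and /w/, word-finally or immediately before a consonant — surfaces as [ɫ] (rule 2).

[eɫʃitafjuɫwi]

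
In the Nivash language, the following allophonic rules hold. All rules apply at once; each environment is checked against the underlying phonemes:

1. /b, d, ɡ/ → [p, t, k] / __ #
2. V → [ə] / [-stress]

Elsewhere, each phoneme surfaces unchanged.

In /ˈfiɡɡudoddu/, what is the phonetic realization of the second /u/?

[ə]

/u/ (word-final): in an unstressed syllable, so rule 2 applies → [ə].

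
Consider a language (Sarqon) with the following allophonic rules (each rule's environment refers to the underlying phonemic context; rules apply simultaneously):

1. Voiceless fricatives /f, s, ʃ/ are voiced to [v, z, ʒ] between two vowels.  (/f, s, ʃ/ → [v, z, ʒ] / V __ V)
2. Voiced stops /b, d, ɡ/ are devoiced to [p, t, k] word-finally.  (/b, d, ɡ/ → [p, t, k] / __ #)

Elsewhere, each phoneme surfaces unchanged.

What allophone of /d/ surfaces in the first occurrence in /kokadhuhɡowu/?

[d]

/d/ — between /a/ and /h/; rule 2 does not apply here → [d].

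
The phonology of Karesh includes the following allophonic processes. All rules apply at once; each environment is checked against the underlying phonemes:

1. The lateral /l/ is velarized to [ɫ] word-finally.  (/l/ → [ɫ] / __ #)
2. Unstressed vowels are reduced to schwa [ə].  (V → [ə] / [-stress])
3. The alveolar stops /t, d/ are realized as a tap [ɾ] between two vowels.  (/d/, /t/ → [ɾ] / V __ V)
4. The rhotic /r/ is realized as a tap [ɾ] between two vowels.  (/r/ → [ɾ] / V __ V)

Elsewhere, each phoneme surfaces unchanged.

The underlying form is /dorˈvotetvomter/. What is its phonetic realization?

/d/ (word-initial): rule 3 targets it, but not between two vowels → unchanged [d].
/o/ meets the environment for rule 2 (in an unstressed syllable) → [ə].
/r/ (between /o/ and /v/) is in the target of rule 4 but the environment (between two vowels) is not met → [r].
/o/ — between /v/ and /t/; rule 2 does not apply here → [o].
/t/ (between /o/ and /e/) occurs between two vowels → [ɾ] by rule 3.
/e/ — between /t/ and /t/, in an unstressed syllable — surfaces as [ə] (rule 2).
/t/ (between /e/ and /v/) fails the environment for rule 3, so it stays [t].
/o/ (between /v/ and /m/) occurs in an unstressed syllable → [ə] by rule 2.
/t/ (between /m/ and /e/): rule 3 targets it, but not between two vowels → unchanged [t].
/e/ — between /t/ and /r/, in an unstressed syllable — surfaces as [ə] (rule 2).
/r/ — word-final; rule 4 does not apply here → [r].

[dərˈvoɾətvəmtər]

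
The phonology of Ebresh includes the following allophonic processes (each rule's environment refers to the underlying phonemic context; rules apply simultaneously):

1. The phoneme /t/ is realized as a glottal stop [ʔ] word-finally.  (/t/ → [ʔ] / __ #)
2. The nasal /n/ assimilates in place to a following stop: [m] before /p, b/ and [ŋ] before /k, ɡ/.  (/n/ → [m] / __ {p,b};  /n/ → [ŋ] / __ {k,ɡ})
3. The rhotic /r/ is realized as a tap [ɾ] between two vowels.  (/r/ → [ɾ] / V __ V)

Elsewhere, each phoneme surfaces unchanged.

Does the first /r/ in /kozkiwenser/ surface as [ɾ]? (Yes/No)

/r/ — word-final; rule 3 does not apply here → [r].
The actual realization is [r], not [ɾ].

No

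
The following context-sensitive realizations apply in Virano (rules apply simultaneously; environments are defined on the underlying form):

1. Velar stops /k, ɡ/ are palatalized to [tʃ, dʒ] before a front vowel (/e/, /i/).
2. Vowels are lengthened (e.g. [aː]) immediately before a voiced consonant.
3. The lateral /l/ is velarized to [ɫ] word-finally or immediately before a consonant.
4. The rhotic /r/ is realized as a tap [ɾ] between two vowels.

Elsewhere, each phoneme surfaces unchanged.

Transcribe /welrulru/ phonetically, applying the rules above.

/w/ — not in any rule's target class → [w].
/e/ meets the environment for rule 2 (before a voiced consonant) → [eː].
/l/ meets the environment for rule 3 (word-finally or immediately before a consonant) → [ɫ].
/r/ (between /l/ and /u/): rule 4 targets it, but not between two vowels → unchanged [r].
Rule 2 applies to /u/ (between /r/ and /l/: before a voiced consonant) → [uː].
/l/ (between /u/ and /r/) occurs word-finally or immediately before a consonant → [ɫ] by rule 3.
/r/ (between /l/ and /u/) fails the environment for rule 4, so it stays [r].
/u/ — word-final; rule 2 does not apply here → [u].

[weːɫruːɫru]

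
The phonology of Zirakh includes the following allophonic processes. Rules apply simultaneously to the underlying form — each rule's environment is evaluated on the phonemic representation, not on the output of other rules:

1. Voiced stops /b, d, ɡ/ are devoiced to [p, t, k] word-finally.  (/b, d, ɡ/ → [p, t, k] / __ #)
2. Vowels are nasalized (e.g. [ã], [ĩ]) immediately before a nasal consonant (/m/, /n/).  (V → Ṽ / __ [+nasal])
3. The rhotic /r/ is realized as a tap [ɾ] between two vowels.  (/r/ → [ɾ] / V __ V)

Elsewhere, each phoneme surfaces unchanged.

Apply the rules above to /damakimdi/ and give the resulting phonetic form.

/d/ (word-initial) is in the target of rule 1 but the environment (word-finally) is not met → [d].
/a/ (between /d/ and /m/) occurs before a nasal consonant → [ã] by rule 2.
/a/ (between /m/ and /k/): rule 2 targets it, but not before a nasal consonant → unchanged [a].
/i/ (between /k/ and /m/): before a nasal consonant, so rule 2 applies → [ĩ].
/d/ (between /m/ and /i/): rule 1 targets it, but not word-finally → unchanged [d].
/i/ — word-final; rule 2 does not apply here → [i].

[dãmakĩmdi]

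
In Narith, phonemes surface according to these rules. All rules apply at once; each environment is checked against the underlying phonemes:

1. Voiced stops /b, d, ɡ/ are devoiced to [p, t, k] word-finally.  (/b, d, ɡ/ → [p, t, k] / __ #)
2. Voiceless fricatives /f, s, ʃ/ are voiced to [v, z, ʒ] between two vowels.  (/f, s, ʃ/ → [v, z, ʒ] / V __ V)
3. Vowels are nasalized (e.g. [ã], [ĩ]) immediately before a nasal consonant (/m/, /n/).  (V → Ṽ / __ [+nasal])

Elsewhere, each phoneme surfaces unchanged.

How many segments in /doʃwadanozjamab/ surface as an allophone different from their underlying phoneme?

Segments that undergo a rule: /a/ → [ã] (rule 3); /a/ → [ã] (rule 3); /b/ → [p] (rule 1).
All other segments surface unchanged.

3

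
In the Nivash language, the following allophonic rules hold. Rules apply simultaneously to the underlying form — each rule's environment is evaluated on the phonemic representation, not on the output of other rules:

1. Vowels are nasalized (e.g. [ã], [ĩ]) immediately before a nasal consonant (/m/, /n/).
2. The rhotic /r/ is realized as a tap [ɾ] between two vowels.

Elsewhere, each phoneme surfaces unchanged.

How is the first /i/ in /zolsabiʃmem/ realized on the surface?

[i]

/i/ (between /b/ and /ʃ/) is in the target of rule 1 but the environment (before a nasal consonant) is not met → [i].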